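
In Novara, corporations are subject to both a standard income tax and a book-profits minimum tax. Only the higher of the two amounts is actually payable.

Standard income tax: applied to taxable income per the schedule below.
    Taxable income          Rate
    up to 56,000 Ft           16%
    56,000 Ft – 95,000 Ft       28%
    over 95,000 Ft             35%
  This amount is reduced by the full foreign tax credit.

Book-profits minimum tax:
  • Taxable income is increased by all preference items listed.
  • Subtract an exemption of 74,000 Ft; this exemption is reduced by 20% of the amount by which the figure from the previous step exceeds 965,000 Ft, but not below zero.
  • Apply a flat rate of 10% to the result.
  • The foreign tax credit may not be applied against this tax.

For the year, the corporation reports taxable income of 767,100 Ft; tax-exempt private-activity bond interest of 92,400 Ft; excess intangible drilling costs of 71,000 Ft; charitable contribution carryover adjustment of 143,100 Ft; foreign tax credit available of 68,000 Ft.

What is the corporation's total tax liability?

187,115 Ft

Standard income tax:
  56,000 Ft × 16% = 8,960 Ft
  39,000 Ft × 28% = 10,920 Ft
  672,100 Ft × 35% = 235,235 Ft
  → 255,115 Ft
  Less foreign tax credit 68,000 Ft → 187,115 Ft

Book-profits minimum tax:
  Adjusted income: 767,100 Ft + 92,400 Ft + 71,000 Ft + 143,100 Ft = 1,073,600 Ft
  Exemption: 74,000 Ft − 20% × (1,073,600 Ft − 965,000 Ft) = 74,000 Ft − 21,720 Ft = 52,280 Ft
  Base: 1,073,600 Ft − 52,280 Ft = 1,021,320 Ft
  1,021,320 Ft × 10% = 102,132 Ft

187,115 Ft > 102,132 Ft, so the standard income tax governs.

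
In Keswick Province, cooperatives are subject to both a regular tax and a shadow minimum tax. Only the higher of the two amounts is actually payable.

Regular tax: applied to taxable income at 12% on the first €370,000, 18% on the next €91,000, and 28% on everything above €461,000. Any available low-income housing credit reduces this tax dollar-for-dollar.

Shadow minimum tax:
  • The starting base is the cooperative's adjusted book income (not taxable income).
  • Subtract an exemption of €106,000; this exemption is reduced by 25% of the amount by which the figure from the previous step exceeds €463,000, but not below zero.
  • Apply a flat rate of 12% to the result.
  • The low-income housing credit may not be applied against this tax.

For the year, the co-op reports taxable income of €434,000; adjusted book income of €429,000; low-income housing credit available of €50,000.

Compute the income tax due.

€38,760

Shadow minimum tax:
  Base (adjusted book income): €429,000
  Exemption: €429,000 ≤ €463,000, so full €106,000 applies
  Base: €429,000 − €106,000 = €323,000
  €323,000 × 12% = €38,760

Regular tax:
  €370,000 × 12% = €44,400
  €64,000 × 18% = €11,520
  → €55,920
  Less low-income housing credit €50,000 → €5,920

€38,760 > €5,920, so the shadow minimum tax is the binding amount.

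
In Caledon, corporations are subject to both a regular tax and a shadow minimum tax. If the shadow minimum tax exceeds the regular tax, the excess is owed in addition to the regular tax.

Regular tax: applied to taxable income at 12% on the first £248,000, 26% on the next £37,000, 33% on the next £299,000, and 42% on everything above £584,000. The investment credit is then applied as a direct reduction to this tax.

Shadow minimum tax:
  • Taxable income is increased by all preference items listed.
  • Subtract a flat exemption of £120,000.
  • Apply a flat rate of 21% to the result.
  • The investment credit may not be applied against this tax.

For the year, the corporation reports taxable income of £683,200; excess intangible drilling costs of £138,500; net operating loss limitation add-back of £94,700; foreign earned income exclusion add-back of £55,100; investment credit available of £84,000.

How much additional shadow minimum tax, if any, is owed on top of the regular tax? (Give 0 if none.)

Shadow minimum tax:
  Adjusted income: £683,200 + £138,500 + £94,700 + £55,100 = £971,500
  Less exemption £120,000 → base £851,500
  £851,500 × 21% = £178,815

Regular tax:
  £248,000 × 12% = £29,760
  £37,000 × 26% = £9,620
  £299,000 × 33% = £98,670
  £99,200 × 42% = £41,664
  → £179,714
  Less investment credit £84,000 → £95,714

Excess of shadow minimum tax over regular tax: £178,815 − £95,714 = £83,101.

£83,101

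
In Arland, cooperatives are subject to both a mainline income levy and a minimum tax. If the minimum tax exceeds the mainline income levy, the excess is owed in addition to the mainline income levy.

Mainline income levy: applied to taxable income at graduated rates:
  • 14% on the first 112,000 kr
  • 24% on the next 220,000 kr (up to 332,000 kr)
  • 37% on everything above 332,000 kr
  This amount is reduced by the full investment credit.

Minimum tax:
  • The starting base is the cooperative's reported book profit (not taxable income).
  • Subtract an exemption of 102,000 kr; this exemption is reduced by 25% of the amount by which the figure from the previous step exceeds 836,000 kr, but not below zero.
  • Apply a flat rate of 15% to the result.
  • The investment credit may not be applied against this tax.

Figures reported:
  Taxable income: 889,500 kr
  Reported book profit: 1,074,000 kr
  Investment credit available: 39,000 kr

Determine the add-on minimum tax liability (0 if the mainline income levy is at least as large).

Mainline income levy:
  112,000 kr × 14% = 15,680 kr
  220,000 kr × 24% = 52,800 kr
  557,500 kr × 37% = 206,275 kr
  → 274,755 kr
  Less investment credit 39,000 kr → 235,755 kr

Minimum tax:
  Base (reported book profit): 1,074,000 kr
  Exemption: 102,000 kr − 25% × (1,074,000 kr − 836,000 kr) = 102,000 kr − 59,500 kr = 42,500 kr
  Base: 1,074,000 kr − 42,500 kr = 1,031,500 kr
  1,031,500 kr × 15% = 154,725 kr

154,725 kr ≤ 235,755 kr, so no add-on is due.

0 kr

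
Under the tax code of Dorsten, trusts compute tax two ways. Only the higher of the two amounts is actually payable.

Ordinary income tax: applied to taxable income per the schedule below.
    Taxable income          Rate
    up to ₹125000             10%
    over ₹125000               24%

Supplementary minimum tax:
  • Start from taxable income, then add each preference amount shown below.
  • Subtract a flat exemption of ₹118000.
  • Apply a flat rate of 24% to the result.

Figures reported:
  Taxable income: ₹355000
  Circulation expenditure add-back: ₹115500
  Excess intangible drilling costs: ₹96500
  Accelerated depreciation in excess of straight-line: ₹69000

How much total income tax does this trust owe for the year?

₹124320

Supplementary minimum tax:
  Adjusted income: ₹355000 + ₹115500 + ₹96500 + ₹69000 = ₹636000
  Less exemption ₹118000 → base ₹518000
  ₹518000 × 24% = ₹124320

Ordinary income tax:
  ₹125000 × 10% = ₹12500
  ₹230000 × 24% = ₹55200
  → ₹67700

₹124320 > ₹67700, so the supplementary minimum tax is the binding amount.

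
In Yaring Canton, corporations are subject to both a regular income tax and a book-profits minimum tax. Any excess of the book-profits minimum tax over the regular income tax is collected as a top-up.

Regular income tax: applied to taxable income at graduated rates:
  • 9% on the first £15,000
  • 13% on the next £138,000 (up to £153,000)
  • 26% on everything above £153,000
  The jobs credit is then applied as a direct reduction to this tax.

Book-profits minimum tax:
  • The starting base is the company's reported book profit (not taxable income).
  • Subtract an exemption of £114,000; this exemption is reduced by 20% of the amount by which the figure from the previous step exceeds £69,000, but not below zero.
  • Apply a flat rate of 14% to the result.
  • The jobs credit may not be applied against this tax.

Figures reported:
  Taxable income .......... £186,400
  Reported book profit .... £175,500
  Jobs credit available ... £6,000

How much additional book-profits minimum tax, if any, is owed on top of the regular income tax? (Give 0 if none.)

Book-profits minimum tax:
  Base (reported book profit): £175,500
  Exemption: £114,000 − 20% × (£175,500 − £69,000) = £114,000 − £21,300 = £92,700
  Base: £175,500 − £92,700 = £82,800
  £82,800 × 14% = £11,592

Regular income tax:
  £15,000 × 9% = £1,350
  £138,000 × 13% = £17,940
  £33,400 × 26% = £8,684
  → £27,974
  Less jobs credit £6,000 → £21,974

£11,592 ≤ £21,974, so no add-on is due.

£0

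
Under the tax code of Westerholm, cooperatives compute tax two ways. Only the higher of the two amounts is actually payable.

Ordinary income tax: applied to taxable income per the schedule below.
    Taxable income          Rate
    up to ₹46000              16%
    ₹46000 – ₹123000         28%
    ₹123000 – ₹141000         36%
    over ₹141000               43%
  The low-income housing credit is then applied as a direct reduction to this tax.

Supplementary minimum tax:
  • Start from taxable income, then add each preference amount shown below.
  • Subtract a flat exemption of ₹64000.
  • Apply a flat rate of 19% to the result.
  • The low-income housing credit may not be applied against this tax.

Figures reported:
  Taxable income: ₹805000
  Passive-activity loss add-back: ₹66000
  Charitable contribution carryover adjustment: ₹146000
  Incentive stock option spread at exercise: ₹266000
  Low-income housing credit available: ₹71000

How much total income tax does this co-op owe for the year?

Supplementary minimum tax:
  Adjusted income: ₹805000 + ₹66000 + ₹146000 + ₹266000 = ₹1283000
  Less exemption ₹64000 → base ₹1219000
  ₹1219000 × 19% = ₹231610

Ordinary income tax:
  ₹46000 × 16% = ₹7360
  ₹77000 × 28% = ₹21560
  ₹18000 × 36% = ₹6480
  ₹664000 × 43% = ₹285520
  → ₹320920
  Less low-income housing credit ₹71000 → ₹249920

₹249920 > ₹231610, so the ordinary income tax governs.

₹249920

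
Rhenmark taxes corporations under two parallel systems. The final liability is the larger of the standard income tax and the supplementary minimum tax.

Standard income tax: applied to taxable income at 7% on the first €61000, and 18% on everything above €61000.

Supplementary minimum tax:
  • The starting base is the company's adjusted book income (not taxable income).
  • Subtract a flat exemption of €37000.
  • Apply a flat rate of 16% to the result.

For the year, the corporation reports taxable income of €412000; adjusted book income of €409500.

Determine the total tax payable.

Standard income tax:
  €61000 × 7% = €4270
  €351000 × 18% = €63180
  → €67450

Supplementary minimum tax:
  Base (adjusted book income): €409500
  Less exemption €37000 → base €372500
  €372500 × 16% = €59600

€67450 > €59600, so the standard income tax governs.

€67450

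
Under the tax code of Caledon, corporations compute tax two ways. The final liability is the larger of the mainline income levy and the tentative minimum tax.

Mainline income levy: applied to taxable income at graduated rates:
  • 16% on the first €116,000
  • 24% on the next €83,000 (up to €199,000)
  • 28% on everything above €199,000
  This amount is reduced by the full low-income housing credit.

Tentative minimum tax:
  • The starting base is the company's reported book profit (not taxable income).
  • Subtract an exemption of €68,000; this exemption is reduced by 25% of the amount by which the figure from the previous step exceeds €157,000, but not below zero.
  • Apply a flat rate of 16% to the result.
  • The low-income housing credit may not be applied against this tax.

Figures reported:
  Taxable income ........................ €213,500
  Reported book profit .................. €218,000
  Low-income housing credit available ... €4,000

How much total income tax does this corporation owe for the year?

€38,540

Mainline income levy:
  €116,000 × 16% = €18,560
  €83,000 × 24% = €19,920
  €14,500 × 28% = €4,060
  → €42,540
  Less low-income housing credit €4,000 → €38,540

Tentative minimum tax:
  Base (reported book profit): €218,000
  Exemption: €68,000 − 25% × (€218,000 − €157,000) = €68,000 − €15,250 = €52,750
  Base: €218,000 − €52,750 = €165,250
  €165,250 × 16% = €26,440

€38,540 > €26,440, so the mainline income levy governs.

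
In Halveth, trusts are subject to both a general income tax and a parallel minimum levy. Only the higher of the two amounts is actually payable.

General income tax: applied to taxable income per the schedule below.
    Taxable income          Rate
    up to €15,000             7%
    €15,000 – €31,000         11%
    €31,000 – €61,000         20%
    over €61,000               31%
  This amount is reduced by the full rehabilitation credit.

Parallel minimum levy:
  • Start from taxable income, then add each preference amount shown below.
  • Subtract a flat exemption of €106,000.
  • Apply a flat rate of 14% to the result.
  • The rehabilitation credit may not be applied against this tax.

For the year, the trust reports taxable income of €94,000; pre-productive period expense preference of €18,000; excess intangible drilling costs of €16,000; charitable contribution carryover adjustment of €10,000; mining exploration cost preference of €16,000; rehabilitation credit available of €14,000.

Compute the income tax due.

€6,720

Parallel minimum levy:
  Adjusted income: €94,000 + €18,000 + €16,000 + €10,000 + €16,000 = €154,000
  Less exemption €106,000 → base €48,000
  €48,000 × 14% = €6,720

General income tax:
  €15,000 × 7% = €1,050
  €16,000 × 11% = €1,760
  €30,000 × 20% = €6,000
  €33,000 × 31% = €10,230
  → €19,040
  Less rehabilitation credit €14,000 → €5,040

€6,720 > €5,040, so the parallel minimum levy is the binding amount.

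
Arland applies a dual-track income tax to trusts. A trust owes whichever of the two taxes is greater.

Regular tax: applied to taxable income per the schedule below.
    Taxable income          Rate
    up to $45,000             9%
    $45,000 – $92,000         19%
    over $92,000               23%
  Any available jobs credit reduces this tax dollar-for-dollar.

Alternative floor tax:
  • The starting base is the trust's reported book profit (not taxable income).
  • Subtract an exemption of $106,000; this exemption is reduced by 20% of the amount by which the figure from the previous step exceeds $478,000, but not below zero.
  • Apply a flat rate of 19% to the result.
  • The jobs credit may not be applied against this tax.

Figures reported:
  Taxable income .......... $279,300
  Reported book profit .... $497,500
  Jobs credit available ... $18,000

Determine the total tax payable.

Alternative floor tax:
  Base (reported book profit): $497,500
  Exemption: $106,000 − 20% × ($497,500 − $478,000) = $106,000 − $3,900 = $102,100
  Base: $497,500 − $102,100 = $395,400
  $395,400 × 19% = $75,126

Regular tax:
  $45,000 × 9% = $4,050
  $47,000 × 19% = $8,930
  $187,300 × 23% = $43,079
  → $56,059
  Less jobs credit $18,000 → $38,059

$75,126 > $38,059, so the alternative floor tax is the binding amount.

$75,126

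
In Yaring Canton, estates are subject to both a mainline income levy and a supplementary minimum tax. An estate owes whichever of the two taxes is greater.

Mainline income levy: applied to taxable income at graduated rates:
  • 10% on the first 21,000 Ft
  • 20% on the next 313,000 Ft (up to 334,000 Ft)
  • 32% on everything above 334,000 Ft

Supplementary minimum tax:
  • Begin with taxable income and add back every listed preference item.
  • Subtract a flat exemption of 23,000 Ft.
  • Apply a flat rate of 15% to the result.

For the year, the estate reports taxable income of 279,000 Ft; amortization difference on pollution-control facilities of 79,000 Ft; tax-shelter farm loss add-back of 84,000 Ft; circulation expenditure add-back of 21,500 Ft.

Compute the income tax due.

Supplementary minimum tax:
  Adjusted income: 279,000 Ft + 79,000 Ft + 84,000 Ft + 21,500 Ft = 463,500 Ft
  Less exemption 23,000 Ft → base 440,500 Ft
  440,500 Ft × 15% = 66,075 Ft

Mainline income levy:
  21,000 Ft × 10% = 2,100 Ft
  258,000 Ft × 20% = 51,600 Ft
  → 53,700 Ft

66,075 Ft > 53,700 Ft, so the supplementary minimum tax is the binding amount.

66,075 Ft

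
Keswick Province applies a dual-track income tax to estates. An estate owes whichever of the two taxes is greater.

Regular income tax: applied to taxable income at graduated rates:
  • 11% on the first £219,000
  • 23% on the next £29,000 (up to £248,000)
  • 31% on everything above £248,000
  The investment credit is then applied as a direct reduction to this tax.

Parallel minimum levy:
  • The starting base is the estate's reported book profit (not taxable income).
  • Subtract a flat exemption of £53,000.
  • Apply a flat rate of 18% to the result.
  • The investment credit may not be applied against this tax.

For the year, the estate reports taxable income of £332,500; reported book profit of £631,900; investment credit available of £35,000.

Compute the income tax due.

£104,202

Regular income tax:
  £219,000 × 11% = £24,090
  £29,000 × 23% = £6,670
  £84,500 × 31% = £26,195
  → £56,955
  Less investment credit £35,000 → £21,955

Parallel minimum levy:
  Base (reported book profit): £631,900
  Less exemption £53,000 → base £578,900
  £578,900 × 18% = £104,202

£104,202 > £21,955, so the parallel minimum levy is the binding amount.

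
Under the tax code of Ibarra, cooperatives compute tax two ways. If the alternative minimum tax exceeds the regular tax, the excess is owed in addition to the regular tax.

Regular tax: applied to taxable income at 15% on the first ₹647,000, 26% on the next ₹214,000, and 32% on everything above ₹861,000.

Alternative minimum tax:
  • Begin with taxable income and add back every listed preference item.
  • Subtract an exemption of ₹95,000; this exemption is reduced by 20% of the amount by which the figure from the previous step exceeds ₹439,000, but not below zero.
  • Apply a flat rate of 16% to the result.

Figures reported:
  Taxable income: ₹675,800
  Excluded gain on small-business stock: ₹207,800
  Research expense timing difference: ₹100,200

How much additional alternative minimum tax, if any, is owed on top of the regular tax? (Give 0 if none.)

Regular tax:
  ₹647,000 × 15% = ₹97,050
  ₹28,800 × 26% = ₹7,488
  → ₹104,538

Alternative minimum tax:
  Adjusted income: ₹675,800 + ₹207,800 + ₹100,200 = ₹983,800
  Exemption: 20% × (₹983,800 − ₹439,000) = ₹108,960 ≥ ₹95,000, so the exemption is fully phased out
  Base: ₹983,800 − ₹0 = ₹983,800
  ₹983,800 × 16% = ₹157,408

Excess of alternative minimum tax over regular tax: ₹157,408 − ₹104,538 = ₹52,870.

₹52,870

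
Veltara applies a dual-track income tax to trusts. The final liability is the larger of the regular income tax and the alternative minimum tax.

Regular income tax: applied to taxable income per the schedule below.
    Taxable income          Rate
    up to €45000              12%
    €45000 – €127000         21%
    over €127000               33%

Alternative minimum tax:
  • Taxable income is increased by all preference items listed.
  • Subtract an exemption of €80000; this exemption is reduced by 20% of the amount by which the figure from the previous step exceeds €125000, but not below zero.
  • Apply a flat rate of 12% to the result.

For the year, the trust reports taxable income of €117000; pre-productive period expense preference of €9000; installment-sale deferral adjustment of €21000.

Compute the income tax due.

Alternative minimum tax:
  Adjusted income: €117000 + €9000 + €21000 = €147000
  Exemption: €80000 − 20% × (€147000 − €125000) = €80000 − €4400 = €75600
  Base: €147000 − €75600 = €71400
  €71400 × 12% = €8568

Regular income tax:
  €45000 × 12% = €5400
  €72000 × 21% = €15120
  → €20520

€20520 > €8568, so the regular income tax governs.

€20520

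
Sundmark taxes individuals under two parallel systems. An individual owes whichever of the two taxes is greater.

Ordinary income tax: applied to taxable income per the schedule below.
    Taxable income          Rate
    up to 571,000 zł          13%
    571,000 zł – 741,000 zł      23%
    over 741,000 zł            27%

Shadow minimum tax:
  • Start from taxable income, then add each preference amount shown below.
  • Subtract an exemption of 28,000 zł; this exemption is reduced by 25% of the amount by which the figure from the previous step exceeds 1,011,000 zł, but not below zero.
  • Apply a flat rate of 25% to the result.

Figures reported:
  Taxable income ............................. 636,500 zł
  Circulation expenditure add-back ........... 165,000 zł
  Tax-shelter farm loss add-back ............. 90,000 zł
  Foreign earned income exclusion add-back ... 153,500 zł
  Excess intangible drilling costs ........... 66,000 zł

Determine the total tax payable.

Ordinary income tax:
  571,000 zł × 13% = 74,230 zł
  65,500 zł × 23% = 15,065 zł
  → 89,295 zł

Shadow minimum tax:
  Adjusted income: 636,500 zł + 165,000 zł + 90,000 zł + 153,500 zł + 66,000 zł = 1,111,000 zł
  Exemption: 28,000 zł − 25% × (1,111,000 zł − 1,011,000 zł) = 28,000 zł − 25,000 zł = 3,000 zł
  Base: 1,111,000 zł − 3,000 zł = 1,108,000 zł
  1,108,000 zł × 25% = 277,000 zł

277,000 zł > 89,295 zł, so the shadow minimum tax is the binding amount.

277,000 zł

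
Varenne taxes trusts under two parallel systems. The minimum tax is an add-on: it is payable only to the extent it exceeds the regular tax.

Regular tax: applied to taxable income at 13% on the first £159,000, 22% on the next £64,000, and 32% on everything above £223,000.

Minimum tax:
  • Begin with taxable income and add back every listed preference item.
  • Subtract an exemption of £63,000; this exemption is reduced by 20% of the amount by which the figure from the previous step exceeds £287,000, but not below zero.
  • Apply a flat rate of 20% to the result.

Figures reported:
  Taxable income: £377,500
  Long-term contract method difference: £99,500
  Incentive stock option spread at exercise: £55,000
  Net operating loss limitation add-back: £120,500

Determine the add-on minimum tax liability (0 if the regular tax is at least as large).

Minimum tax:
  Adjusted income: £377,500 + £99,500 + £55,000 + £120,500 = £652,500
  Exemption: 20% × (£652,500 − £287,000) = £73,100 ≥ £63,000, so the exemption is fully phased out
  Base: £652,500 − £0 = £652,500
  £652,500 × 20% = £130,500

Regular tax:
  £159,000 × 13% = £20,670
  £64,000 × 22% = £14,080
  £154,500 × 32% = £49,440
  → £84,190

Excess of minimum tax over regular tax: £130,500 − £84,190 = £46,310.

£46,310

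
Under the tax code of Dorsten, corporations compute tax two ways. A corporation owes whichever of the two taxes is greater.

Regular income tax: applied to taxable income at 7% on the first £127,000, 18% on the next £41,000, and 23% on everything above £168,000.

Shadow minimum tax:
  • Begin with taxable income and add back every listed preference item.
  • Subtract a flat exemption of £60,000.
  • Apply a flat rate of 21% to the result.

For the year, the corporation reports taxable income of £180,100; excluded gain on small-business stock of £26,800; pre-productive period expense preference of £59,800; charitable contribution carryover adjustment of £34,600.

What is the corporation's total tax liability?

Regular income tax:
  £127,000 × 7% = £8,890
  £41,000 × 18% = £7,380
  £12,100 × 23% = £2,783
  → £19,053

Shadow minimum tax:
  Adjusted income: £180,100 + £26,800 + £59,800 + £34,600 = £301,300
  Less exemption £60,000 → base £241,300
  £241,300 × 21% = £50,673

£50,673 > £19,053, so the shadow minimum tax is the binding amount.

£50,673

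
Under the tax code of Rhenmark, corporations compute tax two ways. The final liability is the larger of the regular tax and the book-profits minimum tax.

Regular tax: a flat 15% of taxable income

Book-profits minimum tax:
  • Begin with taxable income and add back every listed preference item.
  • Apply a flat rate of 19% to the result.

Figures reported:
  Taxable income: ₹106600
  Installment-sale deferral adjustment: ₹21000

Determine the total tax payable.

₹24244

Regular tax:
  ₹106600 × 15% = ₹15990

Book-profits minimum tax:
  Adjusted income: ₹106600 + ₹21000 = ₹127600
  ₹127600 × 19% = ₹24244

₹24244 > ₹15990, so the book-profits minimum tax is the binding amount.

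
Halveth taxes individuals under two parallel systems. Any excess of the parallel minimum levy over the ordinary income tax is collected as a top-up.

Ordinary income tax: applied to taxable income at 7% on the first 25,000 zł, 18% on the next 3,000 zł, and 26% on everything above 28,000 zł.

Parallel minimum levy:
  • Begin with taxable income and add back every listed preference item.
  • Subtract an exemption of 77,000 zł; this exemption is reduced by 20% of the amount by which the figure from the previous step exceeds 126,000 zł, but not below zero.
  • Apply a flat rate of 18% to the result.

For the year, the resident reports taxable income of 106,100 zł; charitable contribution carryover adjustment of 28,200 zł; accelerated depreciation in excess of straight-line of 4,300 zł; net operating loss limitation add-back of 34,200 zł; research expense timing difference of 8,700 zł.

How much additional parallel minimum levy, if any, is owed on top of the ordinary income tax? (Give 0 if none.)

Ordinary income tax:
  25,000 zł × 7% = 1,750 zł
  3,000 zł × 18% = 540 zł
  78,100 zł × 26% = 20,306 zł
  → 22,596 zł

Parallel minimum levy:
  Adjusted income: 106,100 zł + 28,200 zł + 4,300 zł + 34,200 zł + 8,700 zł = 181,500 zł
  Exemption: 77,000 zł − 20% × (181,500 zł − 126,000 zł) = 77,000 zł − 11,100 zł = 65,900 zł
  Base: 181,500 zł − 65,900 zł = 115,600 zł
  115,600 zł × 18% = 20,808 zł

20,808 zł ≤ 22,596 zł, so no add-on is due.

0 zł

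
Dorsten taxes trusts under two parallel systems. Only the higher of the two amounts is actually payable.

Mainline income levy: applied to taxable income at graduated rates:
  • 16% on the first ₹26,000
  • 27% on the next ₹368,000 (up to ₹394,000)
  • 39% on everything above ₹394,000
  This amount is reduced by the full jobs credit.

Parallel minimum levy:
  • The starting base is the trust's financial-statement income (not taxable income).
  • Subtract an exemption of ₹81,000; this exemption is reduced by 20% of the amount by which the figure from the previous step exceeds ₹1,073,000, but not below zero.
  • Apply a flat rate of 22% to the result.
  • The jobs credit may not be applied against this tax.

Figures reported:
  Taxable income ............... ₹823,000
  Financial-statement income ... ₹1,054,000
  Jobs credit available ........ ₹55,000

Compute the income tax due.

Parallel minimum levy:
  Base (financial-statement income): ₹1,054,000
  Exemption: ₹1,054,000 ≤ ₹1,073,000, so full ₹81,000 applies
  Base: ₹1,054,000 − ₹81,000 = ₹973,000
  ₹973,000 × 22% = ₹214,060

Mainline income levy:
  ₹26,000 × 16% = ₹4,160
  ₹368,000 × 27% = ₹99,360
  ₹429,000 × 39% = ₹167,310
  → ₹270,830
  Less jobs credit ₹55,000 → ₹215,830

₹215,830 > ₹214,060, so the mainline income levy governs.

₹215,830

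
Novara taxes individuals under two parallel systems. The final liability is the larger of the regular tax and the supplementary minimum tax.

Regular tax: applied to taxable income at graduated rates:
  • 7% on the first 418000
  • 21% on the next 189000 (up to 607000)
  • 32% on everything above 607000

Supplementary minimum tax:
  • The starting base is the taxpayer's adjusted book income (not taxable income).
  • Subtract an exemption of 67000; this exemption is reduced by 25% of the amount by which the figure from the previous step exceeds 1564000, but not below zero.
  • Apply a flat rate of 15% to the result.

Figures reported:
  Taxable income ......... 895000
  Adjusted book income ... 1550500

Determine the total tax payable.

222525

Regular tax:
  418000 × 7% = 29260
  189000 × 21% = 39690
  288000 × 32% = 92160
  → 161110

Supplementary minimum tax:
  Base (adjusted book income): 1550500
  Exemption: 1550500 ≤ 1564000, so full 67000 applies
  Base: 1550500 − 67000 = 1483500
  1483500 × 15% = 222525

222525 > 161110, so the supplementary minimum tax is the binding amount.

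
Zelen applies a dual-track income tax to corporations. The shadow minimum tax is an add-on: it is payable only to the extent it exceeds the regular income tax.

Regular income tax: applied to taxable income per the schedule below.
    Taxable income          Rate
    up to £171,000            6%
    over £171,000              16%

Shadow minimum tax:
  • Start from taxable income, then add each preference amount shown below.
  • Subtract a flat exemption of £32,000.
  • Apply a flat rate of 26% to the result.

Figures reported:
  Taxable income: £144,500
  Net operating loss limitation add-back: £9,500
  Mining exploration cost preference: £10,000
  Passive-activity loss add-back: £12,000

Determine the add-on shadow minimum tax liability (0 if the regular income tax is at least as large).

£28,770

Shadow minimum tax:
  Adjusted income: £144,500 + £9,500 + £10,000 + £12,000 = £176,000
  Less exemption £32,000 → base £144,000
  £144,000 × 26% = £37,440

Regular income tax:
  £144,500 × 6% = £8,670

Excess of shadow minimum tax over regular income tax: £37,440 − £8,670 = £28,770.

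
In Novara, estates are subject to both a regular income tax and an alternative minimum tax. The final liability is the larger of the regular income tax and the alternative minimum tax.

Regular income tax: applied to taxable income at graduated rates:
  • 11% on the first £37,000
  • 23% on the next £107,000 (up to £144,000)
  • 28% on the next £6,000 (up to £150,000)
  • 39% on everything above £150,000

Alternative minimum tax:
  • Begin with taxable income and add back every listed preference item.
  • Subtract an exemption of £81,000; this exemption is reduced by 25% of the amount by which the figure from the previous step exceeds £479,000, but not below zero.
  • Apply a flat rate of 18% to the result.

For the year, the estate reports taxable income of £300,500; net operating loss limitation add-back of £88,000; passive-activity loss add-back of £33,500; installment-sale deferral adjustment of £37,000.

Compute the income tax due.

Alternative minimum tax:
  Adjusted income: £300,500 + £88,000 + £33,500 + £37,000 = £459,000
  Exemption: £459,000 ≤ £479,000, so full £81,000 applies
  Base: £459,000 − £81,000 = £378,000
  £378,000 × 18% = £68,040

Regular income tax:
  £37,000 × 11% = £4,070
  £107,000 × 23% = £24,610
  £6,000 × 28% = £1,680
  £150,500 × 39% = £58,695
  → £89,055

£89,055 > £68,040, so the regular income tax governs.

£89,055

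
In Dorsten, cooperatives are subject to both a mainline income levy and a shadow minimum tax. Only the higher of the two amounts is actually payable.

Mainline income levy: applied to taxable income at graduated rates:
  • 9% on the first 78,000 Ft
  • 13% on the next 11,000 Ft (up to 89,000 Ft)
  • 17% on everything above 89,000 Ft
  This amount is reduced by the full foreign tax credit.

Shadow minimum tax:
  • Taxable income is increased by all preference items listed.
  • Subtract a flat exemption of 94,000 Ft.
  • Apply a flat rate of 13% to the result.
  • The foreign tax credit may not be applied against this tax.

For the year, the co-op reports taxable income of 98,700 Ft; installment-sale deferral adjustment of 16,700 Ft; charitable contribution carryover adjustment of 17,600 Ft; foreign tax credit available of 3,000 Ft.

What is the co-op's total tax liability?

7,099 Ft

Mainline income levy:
  78,000 Ft × 9% = 7,020 Ft
  11,000 Ft × 13% = 1,430 Ft
  9,700 Ft × 17% = 1,649 Ft
  → 10,099 Ft
  Less foreign tax credit 3,000 Ft → 7,099 Ft

Shadow minimum tax:
  Adjusted income: 98,700 Ft + 16,700 Ft + 17,600 Ft = 133,000 Ft
  Less exemption 94,000 Ft → base 39,000 Ft
  39,000 Ft × 13% = 5,070 Ft

7,099 Ft > 5,070 Ft, so the mainline income levy governs.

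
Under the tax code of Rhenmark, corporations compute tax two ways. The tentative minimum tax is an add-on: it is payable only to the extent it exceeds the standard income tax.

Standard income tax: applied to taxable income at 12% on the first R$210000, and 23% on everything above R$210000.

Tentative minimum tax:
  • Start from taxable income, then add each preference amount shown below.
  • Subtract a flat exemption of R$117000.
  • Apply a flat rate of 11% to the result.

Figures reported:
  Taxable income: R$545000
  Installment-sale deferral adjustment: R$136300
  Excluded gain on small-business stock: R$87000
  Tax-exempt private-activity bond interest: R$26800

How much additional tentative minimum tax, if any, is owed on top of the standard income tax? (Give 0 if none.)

Standard income tax:
  R$210000 × 12% = R$25200
  R$335000 × 23% = R$77050
  → R$102250

Tentative minimum tax:
  Adjusted income: R$545000 + R$136300 + R$87000 + R$26800 = R$795100
  Less exemption R$117000 → base R$678100
  R$678100 × 11% = R$74591

R$74591 ≤ R$102250, so no add-on is due.

R$0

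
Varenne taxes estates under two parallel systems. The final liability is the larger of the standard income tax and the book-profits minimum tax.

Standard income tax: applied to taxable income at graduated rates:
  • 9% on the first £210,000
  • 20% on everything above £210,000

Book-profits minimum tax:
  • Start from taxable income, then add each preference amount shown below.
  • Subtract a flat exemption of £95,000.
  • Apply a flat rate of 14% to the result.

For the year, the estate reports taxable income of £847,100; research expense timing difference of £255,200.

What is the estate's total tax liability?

Book-profits minimum tax:
  Adjusted income: £847,100 + £255,200 = £1,102,300
  Less exemption £95,000 → base £1,007,300
  £1,007,300 × 14% = £141,022

Standard income tax:
  £210,000 × 9% = £18,900
  £637,100 × 20% = £127,420
  → £146,320

£146,320 > £141,022, so the standard income tax governs.

£146,320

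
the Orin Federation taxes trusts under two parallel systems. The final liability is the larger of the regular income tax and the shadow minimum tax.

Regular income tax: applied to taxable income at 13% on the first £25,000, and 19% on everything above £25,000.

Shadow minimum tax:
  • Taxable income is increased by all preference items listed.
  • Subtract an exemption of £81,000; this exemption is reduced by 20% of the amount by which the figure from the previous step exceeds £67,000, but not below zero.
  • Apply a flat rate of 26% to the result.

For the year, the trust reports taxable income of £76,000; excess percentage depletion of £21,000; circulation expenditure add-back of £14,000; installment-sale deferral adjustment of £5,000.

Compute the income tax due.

Shadow minimum tax:
  Adjusted income: £76,000 + £21,000 + £14,000 + £5,000 = £116,000
  Exemption: £81,000 − 20% × (£116,000 − £67,000) = £81,000 − £9,800 = £71,200
  Base: £116,000 − £71,200 = £44,800
  £44,800 × 26% = £11,648

Regular income tax:
  £25,000 × 13% = £3,250
  £51,000 × 19% = £9,690
  → £12,940

£12,940 > £11,648, so the regular income tax governs.

£12,940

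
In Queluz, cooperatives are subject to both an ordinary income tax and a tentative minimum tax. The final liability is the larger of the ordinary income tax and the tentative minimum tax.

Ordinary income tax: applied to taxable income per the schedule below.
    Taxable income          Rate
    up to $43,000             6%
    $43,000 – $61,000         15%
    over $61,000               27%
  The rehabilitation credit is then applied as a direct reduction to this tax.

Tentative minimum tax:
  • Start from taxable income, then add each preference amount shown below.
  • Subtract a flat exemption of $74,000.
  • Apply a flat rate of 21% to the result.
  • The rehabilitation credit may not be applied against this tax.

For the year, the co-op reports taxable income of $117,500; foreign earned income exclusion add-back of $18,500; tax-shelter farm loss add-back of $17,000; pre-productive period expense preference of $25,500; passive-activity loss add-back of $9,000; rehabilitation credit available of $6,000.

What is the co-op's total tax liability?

$23,835

Tentative minimum tax:
  Adjusted income: $117,500 + $18,500 + $17,000 + $25,500 + $9,000 = $187,500
  Less exemption $74,000 → base $113,500
  $113,500 × 21% = $23,835

Ordinary income tax:
  $43,000 × 6% = $2,580
  $18,000 × 15% = $2,700
  $56,500 × 27% = $15,255
  → $20,535
  Less rehabilitation credit $6,000 → $14,535

$23,835 > $14,535, so the tentative minimum tax is the binding amount.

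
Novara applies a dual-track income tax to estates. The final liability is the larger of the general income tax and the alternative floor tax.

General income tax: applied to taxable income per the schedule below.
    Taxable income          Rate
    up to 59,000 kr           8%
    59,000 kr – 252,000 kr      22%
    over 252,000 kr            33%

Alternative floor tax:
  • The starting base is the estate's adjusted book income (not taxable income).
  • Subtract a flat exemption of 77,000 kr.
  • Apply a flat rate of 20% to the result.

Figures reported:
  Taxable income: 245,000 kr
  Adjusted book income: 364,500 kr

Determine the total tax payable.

Alternative floor tax:
  Base (adjusted book income): 364,500 kr
  Less exemption 77,000 kr → base 287,500 kr
  287,500 kr × 20% = 57,500 kr

General income tax:
  59,000 kr × 8% = 4,720 kr
  186,000 kr × 22% = 40,920 kr
  → 45,640 kr

57,500 kr > 45,640 kr, so the alternative floor tax is the binding amount.

57,500 kr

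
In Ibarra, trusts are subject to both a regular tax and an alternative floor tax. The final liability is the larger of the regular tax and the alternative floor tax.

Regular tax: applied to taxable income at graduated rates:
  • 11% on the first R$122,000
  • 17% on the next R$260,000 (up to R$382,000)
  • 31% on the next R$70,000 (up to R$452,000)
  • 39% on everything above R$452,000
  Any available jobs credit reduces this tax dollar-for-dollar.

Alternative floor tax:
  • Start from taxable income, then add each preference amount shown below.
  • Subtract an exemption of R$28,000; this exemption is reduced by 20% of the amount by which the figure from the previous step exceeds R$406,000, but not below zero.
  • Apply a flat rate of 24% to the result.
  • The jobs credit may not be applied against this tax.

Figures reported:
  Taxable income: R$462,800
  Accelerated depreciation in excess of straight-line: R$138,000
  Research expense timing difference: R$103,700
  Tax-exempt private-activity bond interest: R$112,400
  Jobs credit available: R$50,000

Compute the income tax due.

Regular tax:
  R$122,000 × 11% = R$13,420
  R$260,000 × 17% = R$44,200
  R$70,000 × 31% = R$21,700
  R$10,800 × 39% = R$4,212
  → R$83,532
  Less jobs credit R$50,000 → R$33,532

Alternative floor tax:
  Adjusted income: R$462,800 + R$138,000 + R$103,700 + R$112,400 = R$816,900
  Exemption: 20% × (R$816,900 − R$406,000) = R$82,180 ≥ R$28,000, so the exemption is fully phased out
  Base: R$816,900 − R$0 = R$816,900
  R$816,900 × 24% = R$196,056

R$196,056 > R$33,532, so the alternative floor tax is the binding amount.

R$196,056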